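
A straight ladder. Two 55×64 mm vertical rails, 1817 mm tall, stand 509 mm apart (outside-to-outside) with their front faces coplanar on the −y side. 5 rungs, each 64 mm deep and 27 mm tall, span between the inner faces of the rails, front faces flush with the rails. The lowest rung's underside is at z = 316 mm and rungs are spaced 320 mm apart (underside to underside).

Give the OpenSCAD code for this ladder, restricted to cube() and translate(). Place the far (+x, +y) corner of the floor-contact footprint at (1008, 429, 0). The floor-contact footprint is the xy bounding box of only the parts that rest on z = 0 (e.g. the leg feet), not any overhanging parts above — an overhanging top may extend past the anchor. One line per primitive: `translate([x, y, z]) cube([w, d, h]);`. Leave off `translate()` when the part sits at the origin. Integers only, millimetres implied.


translate([499, 365, 0]) cube([55, 64, 1817]);
translate([953, 365, 0]) cube([55, 64, 1817]);
translate([554, 365, 316]) cube([399, 64, 27]);
translate([554, 365, 636]) cube([399, 64, 27]);
translate([554, 365, 956]) cube([399, 64, 27]);
translate([554, 365, 1276]) cube([399, 64, 27]);
translate([554, 365, 1596]) cube([399, 64, 27]);


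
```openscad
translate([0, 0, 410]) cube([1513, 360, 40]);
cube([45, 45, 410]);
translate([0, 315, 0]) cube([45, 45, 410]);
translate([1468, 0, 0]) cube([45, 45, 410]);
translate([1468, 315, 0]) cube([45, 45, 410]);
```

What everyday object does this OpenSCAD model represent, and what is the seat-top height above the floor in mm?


A bench. The seat-top height is 450 mm.

A long slab on four corner posts — a bench. The slab sits at z = 410 with thickness 40, so the top is 410 + 40 = 450 mm.


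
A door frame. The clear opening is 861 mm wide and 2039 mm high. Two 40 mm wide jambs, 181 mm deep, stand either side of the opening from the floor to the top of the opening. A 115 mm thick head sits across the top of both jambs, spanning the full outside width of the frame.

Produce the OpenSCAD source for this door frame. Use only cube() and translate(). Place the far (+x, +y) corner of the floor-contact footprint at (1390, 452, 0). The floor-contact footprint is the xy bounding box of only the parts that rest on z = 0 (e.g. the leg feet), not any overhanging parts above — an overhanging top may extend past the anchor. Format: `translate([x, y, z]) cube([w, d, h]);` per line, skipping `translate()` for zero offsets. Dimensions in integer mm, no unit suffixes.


translate([449, 271, 0]) cube([40, 181, 2039]);
translate([1350, 271, 0]) cube([40, 181, 2039]);
translate([449, 271, 2039]) cube([941, 181, 115]);


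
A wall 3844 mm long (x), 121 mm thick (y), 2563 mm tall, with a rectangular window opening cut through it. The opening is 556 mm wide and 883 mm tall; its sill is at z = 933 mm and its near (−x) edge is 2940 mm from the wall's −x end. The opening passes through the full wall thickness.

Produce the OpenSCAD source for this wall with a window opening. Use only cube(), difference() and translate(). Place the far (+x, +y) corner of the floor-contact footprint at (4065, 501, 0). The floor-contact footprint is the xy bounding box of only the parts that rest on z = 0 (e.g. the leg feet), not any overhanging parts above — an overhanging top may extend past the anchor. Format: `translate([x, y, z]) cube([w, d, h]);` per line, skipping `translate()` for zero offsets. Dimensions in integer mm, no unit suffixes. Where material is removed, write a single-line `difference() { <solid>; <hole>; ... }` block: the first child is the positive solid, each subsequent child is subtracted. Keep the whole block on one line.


difference() { translate([221, 380, 0]) cube([3844, 121, 2563]); translate([3161, 380, 933]) cube([556, 121, 883]); }


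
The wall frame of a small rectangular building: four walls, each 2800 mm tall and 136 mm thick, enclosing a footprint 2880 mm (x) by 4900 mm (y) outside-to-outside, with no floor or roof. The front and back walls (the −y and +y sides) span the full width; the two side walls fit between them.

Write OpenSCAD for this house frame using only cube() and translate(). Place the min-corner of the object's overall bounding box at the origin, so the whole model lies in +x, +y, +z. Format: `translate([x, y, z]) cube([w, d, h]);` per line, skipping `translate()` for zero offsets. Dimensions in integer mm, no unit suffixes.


cube([2880, 136, 2800]);
translate([0, 4764, 0]) cube([2880, 136, 2800]);
translate([0, 136, 0]) cube([136, 4628, 2800]);
translate([2744, 136, 0]) cube([136, 4628, 2800]);


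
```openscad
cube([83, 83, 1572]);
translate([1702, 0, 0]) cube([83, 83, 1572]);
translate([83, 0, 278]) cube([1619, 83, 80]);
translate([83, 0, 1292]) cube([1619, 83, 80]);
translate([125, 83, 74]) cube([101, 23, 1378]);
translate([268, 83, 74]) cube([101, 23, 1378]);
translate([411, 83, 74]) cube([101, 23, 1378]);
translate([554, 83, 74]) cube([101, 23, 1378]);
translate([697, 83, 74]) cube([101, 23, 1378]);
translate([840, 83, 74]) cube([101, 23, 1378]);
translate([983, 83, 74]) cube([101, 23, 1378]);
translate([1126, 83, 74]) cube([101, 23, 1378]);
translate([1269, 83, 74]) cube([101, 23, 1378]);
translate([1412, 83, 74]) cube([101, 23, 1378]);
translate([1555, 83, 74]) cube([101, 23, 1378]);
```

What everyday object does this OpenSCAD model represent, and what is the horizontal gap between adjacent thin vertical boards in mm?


A fence section. The picket gap is 42 mm.

Two posts, two rails, 11 pickets — a fence section. Span 1619 mm holds 11 pickets of 101 mm with 12 equal gaps: ⌊(1619 − 11·101) / 12⌋ = 42 mm.


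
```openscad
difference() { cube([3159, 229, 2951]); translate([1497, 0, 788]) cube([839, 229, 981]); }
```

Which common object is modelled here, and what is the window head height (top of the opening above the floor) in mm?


A wall with a window opening. The window head height is 1769 mm.

A wall with a rectangular opening subtracted — a window. Sill at z = 788, opening 981 mm tall, so the head is at 788 + 981 = 1769 mm.


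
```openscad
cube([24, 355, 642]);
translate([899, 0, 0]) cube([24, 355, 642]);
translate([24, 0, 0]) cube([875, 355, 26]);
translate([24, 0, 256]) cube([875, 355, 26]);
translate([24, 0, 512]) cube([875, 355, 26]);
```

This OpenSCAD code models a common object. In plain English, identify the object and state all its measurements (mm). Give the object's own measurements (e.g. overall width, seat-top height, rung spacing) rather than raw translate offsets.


An open bookshelf. Two side panels, each 24 mm thick, 355 mm deep and 642 mm tall, stand 923 mm apart (outside-to-outside). Between them sit 3 shelves, each 26 mm thick and 355 mm deep, spanning the full gap between the sides. The bottom shelf rests on the floor (its underside at z = 0) and the clear gap between one shelf's top and the next shelf's underside is 230 mm.


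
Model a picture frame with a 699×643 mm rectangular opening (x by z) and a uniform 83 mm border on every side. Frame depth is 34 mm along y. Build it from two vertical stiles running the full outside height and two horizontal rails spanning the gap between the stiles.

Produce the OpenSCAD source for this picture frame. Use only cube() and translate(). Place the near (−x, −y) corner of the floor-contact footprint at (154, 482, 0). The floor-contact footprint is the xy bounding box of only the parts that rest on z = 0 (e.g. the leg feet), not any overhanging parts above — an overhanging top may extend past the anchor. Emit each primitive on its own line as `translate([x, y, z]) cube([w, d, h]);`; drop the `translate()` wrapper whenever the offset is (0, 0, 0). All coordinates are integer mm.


translate([154, 482, 0]) cube([83, 34, 809]);
translate([936, 482, 0]) cube([83, 34, 809]);
translate([237, 482, 0]) cube([699, 34, 83]);
translate([237, 482, 726]) cube([699, 34, 83]);


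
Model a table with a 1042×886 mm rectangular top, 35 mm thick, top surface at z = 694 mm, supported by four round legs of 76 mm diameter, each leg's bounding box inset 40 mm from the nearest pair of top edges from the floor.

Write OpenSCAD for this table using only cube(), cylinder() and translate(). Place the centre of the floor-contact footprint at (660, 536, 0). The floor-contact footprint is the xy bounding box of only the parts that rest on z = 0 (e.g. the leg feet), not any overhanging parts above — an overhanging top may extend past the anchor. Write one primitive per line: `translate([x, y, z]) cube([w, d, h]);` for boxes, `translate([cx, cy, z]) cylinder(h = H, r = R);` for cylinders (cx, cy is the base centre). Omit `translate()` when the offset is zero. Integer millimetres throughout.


// leg_h = 694 - 35 = 659
translate([139, 93, 659]) cube([1042, 886, 35]);
translate([217, 171, 0]) cylinder(h = 659, r = 38);
translate([1103, 171, 0]) cylinder(h = 659, r = 38);
translate([217, 901, 0]) cylinder(h = 659, r = 38);
translate([1103, 901, 0]) cylinder(h = 659, r = 38);


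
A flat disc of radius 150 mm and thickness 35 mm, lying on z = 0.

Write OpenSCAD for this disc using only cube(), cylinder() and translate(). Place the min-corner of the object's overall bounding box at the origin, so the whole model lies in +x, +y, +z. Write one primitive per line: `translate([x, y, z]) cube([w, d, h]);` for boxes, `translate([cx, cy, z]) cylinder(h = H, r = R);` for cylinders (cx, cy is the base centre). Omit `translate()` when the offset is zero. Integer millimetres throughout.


translate([150, 150, 0]) cylinder(h = 35, r = 150);


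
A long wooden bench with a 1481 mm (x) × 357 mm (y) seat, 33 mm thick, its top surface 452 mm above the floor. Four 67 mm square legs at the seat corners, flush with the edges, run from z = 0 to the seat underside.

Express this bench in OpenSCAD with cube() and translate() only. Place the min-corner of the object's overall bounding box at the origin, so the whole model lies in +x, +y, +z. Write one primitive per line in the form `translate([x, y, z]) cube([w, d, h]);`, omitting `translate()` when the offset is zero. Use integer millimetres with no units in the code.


// leg_h = 452 − 33 = 419
translate([0, 0, 419]) cube([1481, 357, 33]);
cube([67, 67, 419]);
translate([0, 290, 0]) cube([67, 67, 419]);
translate([1414, 0, 0]) cube([67, 67, 419]);
translate([1414, 290, 0]) cube([67, 67, 419]);


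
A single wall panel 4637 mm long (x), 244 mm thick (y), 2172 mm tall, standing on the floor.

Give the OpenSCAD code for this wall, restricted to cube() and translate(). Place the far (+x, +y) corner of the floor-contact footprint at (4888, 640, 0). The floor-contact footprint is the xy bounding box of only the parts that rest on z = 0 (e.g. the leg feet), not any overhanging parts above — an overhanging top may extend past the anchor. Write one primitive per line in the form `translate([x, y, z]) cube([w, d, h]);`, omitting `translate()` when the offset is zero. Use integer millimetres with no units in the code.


translate([251, 396, 0]) cube([4637, 244, 2172]);


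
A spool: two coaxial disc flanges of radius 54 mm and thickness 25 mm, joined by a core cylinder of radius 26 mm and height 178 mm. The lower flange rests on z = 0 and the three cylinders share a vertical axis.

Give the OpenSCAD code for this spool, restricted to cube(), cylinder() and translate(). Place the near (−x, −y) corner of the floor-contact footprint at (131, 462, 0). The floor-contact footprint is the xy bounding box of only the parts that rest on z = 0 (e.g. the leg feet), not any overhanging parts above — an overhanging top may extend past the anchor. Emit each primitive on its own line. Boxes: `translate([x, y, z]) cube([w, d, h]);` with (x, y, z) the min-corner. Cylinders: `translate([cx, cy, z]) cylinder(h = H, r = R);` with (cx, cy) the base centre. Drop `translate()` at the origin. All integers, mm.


translate([185, 516, 0]) cylinder(h = 25, r = 54);
translate([185, 516, 25]) cylinder(h = 178, r = 26);
translate([185, 516, 203]) cylinder(h = 25, r = 54);


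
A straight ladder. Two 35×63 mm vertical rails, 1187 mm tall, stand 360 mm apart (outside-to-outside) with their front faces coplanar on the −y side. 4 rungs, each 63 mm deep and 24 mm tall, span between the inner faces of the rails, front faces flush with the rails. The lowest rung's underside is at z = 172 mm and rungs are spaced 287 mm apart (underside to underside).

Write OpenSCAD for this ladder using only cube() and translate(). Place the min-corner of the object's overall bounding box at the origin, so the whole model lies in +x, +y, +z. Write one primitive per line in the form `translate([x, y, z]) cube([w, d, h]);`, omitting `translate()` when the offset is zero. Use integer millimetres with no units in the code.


cube([35, 63, 1187]);
translate([325, 0, 0]) cube([35, 63, 1187]);
translate([35, 0, 172]) cube([290, 63, 24]);
translate([35, 0, 459]) cube([290, 63, 24]);
translate([35, 0, 746]) cube([290, 63, 24]);
translate([35, 0, 1033]) cube([290, 63, 24]);


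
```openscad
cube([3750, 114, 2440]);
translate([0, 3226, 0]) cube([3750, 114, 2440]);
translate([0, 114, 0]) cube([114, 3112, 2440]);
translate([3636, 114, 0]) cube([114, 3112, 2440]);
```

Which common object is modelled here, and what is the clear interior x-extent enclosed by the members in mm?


A house (or room) frame. The interior width is 3522 mm.

Four 2440 mm walls enclosing a rectangle with no floor or roof — a room or house frame. Outside width is 3750 mm and wall thickness is 114 mm, so the interior width is 3750 − 2 × 114 = 3522 mm.


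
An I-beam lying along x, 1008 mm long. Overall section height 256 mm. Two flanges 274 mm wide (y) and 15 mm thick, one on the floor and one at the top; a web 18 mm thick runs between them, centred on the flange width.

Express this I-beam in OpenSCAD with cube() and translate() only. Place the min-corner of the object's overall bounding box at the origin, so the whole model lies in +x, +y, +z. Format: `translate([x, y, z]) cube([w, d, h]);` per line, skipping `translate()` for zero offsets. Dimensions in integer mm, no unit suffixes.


cube([1008, 274, 15]);
translate([0, 128, 15]) cube([1008, 18, 226]);
translate([0, 0, 241]) cube([1008, 274, 15]);


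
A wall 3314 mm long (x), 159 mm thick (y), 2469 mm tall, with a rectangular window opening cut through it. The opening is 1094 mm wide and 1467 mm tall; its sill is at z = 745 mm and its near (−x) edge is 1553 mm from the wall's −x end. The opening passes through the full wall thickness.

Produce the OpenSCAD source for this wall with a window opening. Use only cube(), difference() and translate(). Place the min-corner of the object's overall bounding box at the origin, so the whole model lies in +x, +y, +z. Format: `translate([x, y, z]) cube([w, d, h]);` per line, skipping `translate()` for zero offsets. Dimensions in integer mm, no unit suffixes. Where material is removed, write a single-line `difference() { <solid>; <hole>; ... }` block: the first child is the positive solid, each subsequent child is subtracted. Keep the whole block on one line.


difference() { cube([3314, 159, 2469]); translate([1553, 0, 745]) cube([1094, 159, 1467]); }


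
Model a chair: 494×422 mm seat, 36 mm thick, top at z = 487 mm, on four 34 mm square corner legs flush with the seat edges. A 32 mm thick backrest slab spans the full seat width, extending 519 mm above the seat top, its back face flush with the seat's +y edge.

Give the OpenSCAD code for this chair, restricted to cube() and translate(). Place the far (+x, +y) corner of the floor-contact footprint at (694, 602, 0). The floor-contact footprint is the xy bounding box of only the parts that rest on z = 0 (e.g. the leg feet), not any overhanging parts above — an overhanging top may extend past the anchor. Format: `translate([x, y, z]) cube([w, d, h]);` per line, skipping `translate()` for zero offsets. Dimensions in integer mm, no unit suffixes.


translate([200, 180, 451]) cube([494, 422, 36]);
translate([200, 180, 0]) cube([34, 34, 451]);
translate([660, 180, 0]) cube([34, 34, 451]);
translate([200, 568, 0]) cube([34, 34, 451]);
translate([660, 568, 0]) cube([34, 34, 451]);
translate([200, 570, 487]) cube([494, 32, 519]);


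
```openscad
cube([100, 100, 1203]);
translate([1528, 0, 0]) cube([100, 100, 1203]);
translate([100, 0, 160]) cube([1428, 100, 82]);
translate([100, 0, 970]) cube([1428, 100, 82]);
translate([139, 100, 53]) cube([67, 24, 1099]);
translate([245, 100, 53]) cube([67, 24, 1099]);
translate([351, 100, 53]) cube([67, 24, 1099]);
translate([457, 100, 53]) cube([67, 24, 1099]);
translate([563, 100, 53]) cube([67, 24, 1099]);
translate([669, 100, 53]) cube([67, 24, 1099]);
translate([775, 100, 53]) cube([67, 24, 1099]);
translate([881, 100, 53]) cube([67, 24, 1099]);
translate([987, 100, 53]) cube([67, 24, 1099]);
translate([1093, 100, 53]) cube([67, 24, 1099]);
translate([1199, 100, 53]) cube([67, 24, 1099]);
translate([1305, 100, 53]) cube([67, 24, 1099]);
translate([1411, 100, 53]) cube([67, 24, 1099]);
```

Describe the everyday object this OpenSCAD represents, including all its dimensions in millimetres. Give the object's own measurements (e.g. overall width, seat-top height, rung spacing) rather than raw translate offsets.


A fence section. Two 100×100 mm posts, 1203 mm tall, stand on the floor with a clear span of 1428 mm between their inner faces. Two horizontal rails of 100×82 mm section span the gap between the posts with their undersides at z = 160 mm and z = 970 mm, flush with the posts' −y face. 13 pickets, each 67 mm wide, 24 mm thick and 1099 mm tall, are fixed to the +y face of the rails with their bottoms at z = 53 mm, spaced across the span with a 39 mm gap after the −x post and between neighbouring pickets, with 50 mm left before the +x post.


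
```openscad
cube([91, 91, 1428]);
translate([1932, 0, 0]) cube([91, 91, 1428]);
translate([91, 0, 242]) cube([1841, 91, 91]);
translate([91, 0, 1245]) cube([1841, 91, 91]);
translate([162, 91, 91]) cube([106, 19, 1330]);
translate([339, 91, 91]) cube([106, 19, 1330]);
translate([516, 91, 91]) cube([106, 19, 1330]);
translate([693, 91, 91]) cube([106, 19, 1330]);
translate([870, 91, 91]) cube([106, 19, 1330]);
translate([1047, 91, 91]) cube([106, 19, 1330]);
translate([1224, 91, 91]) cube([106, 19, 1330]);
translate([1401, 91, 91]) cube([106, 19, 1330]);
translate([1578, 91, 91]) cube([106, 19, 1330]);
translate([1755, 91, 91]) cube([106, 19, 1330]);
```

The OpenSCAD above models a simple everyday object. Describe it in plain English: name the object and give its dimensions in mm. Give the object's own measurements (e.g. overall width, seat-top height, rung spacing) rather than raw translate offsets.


A fence section. Two 91×91 mm posts, 1428 mm tall, stand on the floor with a clear span of 1841 mm between their inner faces. Two horizontal rails of 91×91 mm section span the gap between the posts with their undersides at z = 242 mm and z = 1245 mm, flush with the posts' −y face. 10 pickets, each 106 mm wide, 19 mm thick and 1330 mm tall, are fixed to the +y face of the rails with their bottoms at z = 91 mm, spaced across the span with a 71 mm gap after the −x post and between neighbouring pickets and before the +x post.


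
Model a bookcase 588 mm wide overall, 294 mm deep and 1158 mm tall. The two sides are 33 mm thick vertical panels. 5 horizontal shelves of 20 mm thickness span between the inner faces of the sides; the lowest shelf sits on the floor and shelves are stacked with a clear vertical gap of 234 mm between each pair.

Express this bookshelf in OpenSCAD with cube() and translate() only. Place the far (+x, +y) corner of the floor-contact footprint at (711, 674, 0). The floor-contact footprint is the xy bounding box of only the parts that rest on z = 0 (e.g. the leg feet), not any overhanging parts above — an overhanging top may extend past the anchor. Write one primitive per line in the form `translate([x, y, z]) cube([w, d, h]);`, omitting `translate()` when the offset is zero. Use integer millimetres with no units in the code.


translate([123, 380, 0]) cube([33, 294, 1158]);
translate([678, 380, 0]) cube([33, 294, 1158]);
translate([156, 380, 0]) cube([522, 294, 20]);
translate([156, 380, 254]) cube([522, 294, 20]);
translate([156, 380, 508]) cube([522, 294, 20]);
translate([156, 380, 762]) cube([522, 294, 20]);
translate([156, 380, 1016]) cube([522, 294, 20]);


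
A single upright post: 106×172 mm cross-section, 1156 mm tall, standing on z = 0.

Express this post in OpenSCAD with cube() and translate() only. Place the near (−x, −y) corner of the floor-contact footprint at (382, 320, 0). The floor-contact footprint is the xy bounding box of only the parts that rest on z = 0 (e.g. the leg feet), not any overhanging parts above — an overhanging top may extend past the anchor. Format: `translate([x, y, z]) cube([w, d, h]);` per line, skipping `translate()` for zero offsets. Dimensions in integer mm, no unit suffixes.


translate([382, 320, 0]) cube([106, 172, 1156]);


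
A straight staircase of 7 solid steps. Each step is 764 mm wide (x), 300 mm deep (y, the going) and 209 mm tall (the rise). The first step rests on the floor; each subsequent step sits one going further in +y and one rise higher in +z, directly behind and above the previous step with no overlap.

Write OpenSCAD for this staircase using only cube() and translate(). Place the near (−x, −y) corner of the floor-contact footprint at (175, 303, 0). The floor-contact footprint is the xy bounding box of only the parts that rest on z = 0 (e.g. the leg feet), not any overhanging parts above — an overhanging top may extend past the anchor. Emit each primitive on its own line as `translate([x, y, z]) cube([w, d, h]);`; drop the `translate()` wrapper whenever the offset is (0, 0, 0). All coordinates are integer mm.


translate([175, 303, 0]) cube([764, 300, 209]);
translate([175, 603, 209]) cube([764, 300, 209]);
translate([175, 903, 418]) cube([764, 300, 209]);
translate([175, 1203, 627]) cube([764, 300, 209]);
translate([175, 1503, 836]) cube([764, 300, 209]);
translate([175, 1803, 1045]) cube([764, 300, 209]);
translate([175, 2103, 1254]) cube([764, 300, 209]);


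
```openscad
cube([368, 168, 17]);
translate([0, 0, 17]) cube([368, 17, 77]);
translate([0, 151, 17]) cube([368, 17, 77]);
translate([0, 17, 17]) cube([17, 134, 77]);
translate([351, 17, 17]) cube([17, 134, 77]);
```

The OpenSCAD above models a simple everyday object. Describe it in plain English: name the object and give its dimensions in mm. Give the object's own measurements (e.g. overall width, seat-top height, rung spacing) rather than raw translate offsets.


An open-topped rectangular box: outside dimensions 368×168×94 mm, with a uniform wall and base thickness of 17 mm. The base is a full 368×168 slab on the floor; four walls sit on top of the base. The front and back walls (the −y and +y sides) span the full width; the two side walls fit between them.


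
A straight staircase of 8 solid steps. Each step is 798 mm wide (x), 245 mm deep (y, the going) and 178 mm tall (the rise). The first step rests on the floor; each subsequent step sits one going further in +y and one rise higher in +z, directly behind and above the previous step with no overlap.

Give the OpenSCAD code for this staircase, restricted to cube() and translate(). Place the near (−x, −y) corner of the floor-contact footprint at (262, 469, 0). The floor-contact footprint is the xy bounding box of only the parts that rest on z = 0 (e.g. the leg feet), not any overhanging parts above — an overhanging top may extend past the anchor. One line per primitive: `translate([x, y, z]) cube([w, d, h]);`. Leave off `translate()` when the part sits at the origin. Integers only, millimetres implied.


translate([262, 469, 0]) cube([798, 245, 178]);
translate([262, 714, 178]) cube([798, 245, 178]);
translate([262, 959, 356]) cube([798, 245, 178]);
translate([262, 1204, 534]) cube([798, 245, 178]);
translate([262, 1449, 712]) cube([798, 245, 178]);
translate([262, 1694, 890]) cube([798, 245, 178]);
translate([262, 1939, 1068]) cube([798, 245, 178]);
translate([262, 2184, 1246]) cube([798, 245, 178]);


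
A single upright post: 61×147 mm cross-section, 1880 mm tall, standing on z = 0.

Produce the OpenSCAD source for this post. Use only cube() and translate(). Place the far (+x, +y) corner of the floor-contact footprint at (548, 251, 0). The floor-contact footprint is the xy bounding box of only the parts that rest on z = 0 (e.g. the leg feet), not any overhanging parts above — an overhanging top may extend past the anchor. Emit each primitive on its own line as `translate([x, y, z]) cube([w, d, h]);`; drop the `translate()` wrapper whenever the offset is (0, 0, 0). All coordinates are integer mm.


translate([487, 104, 0]) cube([61, 147, 1880]);


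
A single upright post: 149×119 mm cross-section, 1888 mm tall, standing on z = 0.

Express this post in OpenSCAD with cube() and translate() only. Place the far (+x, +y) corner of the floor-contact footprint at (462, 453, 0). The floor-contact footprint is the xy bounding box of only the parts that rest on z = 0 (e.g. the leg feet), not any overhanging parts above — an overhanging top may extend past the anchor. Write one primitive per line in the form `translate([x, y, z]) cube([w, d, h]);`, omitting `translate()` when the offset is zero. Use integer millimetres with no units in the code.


translate([313, 334, 0]) cube([149, 119, 1888]);


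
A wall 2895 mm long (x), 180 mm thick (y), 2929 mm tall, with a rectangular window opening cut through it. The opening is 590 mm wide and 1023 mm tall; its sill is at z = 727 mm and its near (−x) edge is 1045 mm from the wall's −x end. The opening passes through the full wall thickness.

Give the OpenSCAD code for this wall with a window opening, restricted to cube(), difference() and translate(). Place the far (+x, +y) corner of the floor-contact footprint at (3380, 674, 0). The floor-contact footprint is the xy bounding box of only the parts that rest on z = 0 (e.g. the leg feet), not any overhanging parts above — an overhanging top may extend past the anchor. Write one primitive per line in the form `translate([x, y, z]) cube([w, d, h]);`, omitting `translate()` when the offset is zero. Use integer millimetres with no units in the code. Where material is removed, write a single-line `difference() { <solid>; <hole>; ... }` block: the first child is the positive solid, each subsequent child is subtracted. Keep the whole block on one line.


difference() { translate([485, 494, 0]) cube([2895, 180, 2929]); translate([1530, 494, 727]) cube([590, 180, 1023]); }


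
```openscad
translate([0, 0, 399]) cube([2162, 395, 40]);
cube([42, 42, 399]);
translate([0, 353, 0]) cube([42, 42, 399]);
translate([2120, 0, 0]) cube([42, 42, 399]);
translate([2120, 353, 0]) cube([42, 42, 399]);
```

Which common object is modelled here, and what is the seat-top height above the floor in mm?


A bench. The seat-top height is 439 mm.

A long slab on four corner posts — a bench. The slab sits at z = 399 with thickness 40, so the top is 399 + 40 = 439 mm.


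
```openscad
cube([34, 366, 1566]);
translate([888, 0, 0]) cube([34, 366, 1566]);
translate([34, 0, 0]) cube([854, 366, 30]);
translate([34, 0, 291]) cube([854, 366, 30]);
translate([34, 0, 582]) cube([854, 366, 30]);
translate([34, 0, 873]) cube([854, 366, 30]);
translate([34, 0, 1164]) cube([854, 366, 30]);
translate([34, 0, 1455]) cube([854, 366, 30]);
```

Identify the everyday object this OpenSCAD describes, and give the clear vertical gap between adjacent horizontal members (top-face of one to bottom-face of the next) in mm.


A bookshelf. The clear shelf gap is 261 mm.

Two tall side panels with 6 horizontal boards between them — a bookshelf. The first two shelf undersides are at z = 0 and z = 291; with shelf thickness 30, the clear gap is 291 − 0 − 30 = 261 mm.


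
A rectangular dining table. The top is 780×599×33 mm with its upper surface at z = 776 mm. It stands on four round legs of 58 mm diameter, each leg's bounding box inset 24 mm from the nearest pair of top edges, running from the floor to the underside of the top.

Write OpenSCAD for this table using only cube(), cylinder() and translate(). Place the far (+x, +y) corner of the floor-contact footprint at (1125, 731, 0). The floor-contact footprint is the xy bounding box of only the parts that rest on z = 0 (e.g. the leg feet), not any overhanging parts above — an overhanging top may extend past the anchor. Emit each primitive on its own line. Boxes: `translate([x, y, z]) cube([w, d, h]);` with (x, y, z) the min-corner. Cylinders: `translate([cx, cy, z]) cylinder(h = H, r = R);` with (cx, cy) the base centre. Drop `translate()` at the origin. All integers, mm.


translate([369, 156, 743]) cube([780, 599, 33]);
translate([422, 209, 0]) cylinder(h = 743, r = 29);
translate([1096, 209, 0]) cylinder(h = 743, r = 29);
translate([422, 702, 0]) cylinder(h = 743, r = 29);
translate([1096, 702, 0]) cylinder(h = 743, r = 29);


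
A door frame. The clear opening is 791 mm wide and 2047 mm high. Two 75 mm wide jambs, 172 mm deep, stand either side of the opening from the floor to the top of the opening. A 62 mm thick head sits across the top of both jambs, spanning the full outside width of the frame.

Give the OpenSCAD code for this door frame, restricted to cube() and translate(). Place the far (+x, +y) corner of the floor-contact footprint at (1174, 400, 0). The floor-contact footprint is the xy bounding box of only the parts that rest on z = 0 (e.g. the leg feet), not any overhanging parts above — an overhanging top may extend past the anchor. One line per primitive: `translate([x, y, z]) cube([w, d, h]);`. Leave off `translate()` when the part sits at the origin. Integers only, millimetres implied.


translate([233, 228, 0]) cube([75, 172, 2047]);
translate([1099, 228, 0]) cube([75, 172, 2047]);
translate([233, 228, 2047]) cube([941, 172, 62]);


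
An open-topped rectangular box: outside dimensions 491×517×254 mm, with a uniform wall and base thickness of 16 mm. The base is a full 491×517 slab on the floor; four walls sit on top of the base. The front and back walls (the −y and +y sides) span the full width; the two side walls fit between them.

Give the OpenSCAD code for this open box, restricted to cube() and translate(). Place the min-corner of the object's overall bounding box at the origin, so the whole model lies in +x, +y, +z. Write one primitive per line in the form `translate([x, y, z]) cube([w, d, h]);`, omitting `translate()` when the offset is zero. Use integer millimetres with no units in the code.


cube([491, 517, 16]);
translate([0, 0, 16]) cube([491, 16, 238]);
translate([0, 501, 16]) cube([491, 16, 238]);
translate([0, 16, 16]) cube([16, 485, 238]);
translate([475, 16, 16]) cube([16, 485, 238]);


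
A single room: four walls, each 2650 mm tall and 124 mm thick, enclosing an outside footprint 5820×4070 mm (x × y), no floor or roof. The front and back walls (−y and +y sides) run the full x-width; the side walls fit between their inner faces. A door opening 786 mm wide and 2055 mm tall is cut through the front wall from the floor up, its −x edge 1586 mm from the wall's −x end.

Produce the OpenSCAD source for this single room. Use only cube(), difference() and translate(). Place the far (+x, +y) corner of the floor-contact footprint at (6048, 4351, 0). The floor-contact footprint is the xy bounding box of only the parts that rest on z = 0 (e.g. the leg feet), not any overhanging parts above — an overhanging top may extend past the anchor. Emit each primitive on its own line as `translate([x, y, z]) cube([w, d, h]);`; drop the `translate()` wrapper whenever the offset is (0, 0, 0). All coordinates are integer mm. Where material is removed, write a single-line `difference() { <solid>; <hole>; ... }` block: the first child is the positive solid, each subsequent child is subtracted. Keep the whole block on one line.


difference() { translate([228, 281, 0]) cube([5820, 124, 2650]); translate([1814, 281, 0]) cube([786, 124, 2055]); }
translate([228, 4227, 0]) cube([5820, 124, 2650]);
translate([228, 405, 0]) cube([124, 3822, 2650]);
translate([5924, 405, 0]) cube([124, 3822, 2650]);


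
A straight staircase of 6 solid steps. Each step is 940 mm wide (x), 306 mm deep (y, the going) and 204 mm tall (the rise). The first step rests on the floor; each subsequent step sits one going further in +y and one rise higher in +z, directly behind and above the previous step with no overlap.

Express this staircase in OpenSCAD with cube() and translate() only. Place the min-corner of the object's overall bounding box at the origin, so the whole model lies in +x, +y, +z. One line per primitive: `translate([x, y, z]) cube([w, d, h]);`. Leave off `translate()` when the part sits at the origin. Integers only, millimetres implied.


cube([940, 306, 204]);
translate([0, 306, 204]) cube([940, 306, 204]);
translate([0, 612, 408]) cube([940, 306, 204]);
translate([0, 918, 612]) cube([940, 306, 204]);
translate([0, 1224, 816]) cube([940, 306, 204]);
translate([0, 1530, 1020]) cube([940, 306, 204]);


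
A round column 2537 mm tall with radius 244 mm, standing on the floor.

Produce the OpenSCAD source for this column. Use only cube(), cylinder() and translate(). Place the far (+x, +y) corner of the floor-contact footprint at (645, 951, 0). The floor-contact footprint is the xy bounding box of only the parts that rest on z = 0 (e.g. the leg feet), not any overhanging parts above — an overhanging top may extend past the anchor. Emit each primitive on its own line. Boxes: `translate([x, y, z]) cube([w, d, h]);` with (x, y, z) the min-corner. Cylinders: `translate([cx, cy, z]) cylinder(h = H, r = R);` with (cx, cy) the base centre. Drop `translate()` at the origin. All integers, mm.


translate([401, 707, 0]) cylinder(h = 2537, r = 244);


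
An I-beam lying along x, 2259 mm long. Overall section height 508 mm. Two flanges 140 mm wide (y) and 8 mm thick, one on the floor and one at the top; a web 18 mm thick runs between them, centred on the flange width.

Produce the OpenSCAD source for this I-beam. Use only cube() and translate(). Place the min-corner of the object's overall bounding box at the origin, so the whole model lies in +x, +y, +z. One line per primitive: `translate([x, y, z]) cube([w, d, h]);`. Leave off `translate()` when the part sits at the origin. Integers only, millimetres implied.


cube([2259, 140, 8]);
translate([0, 61, 8]) cube([2259, 18, 492]);
translate([0, 0, 500]) cube([2259, 140, 8]);


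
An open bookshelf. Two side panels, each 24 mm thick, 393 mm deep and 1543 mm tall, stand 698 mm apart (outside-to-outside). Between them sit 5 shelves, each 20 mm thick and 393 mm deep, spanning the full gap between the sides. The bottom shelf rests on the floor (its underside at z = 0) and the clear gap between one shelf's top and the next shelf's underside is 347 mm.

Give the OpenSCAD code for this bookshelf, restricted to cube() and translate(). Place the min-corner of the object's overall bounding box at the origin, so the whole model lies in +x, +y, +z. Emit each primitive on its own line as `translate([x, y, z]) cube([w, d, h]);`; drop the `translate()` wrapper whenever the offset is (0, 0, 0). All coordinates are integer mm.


cube([24, 393, 1543]);
translate([674, 0, 0]) cube([24, 393, 1543]);
translate([24, 0, 0]) cube([650, 393, 20]);
translate([24, 0, 367]) cube([650, 393, 20]);
translate([24, 0, 734]) cube([650, 393, 20]);
translate([24, 0, 1101]) cube([650, 393, 20]);
translate([24, 0, 1468]) cube([650, 393, 20]);


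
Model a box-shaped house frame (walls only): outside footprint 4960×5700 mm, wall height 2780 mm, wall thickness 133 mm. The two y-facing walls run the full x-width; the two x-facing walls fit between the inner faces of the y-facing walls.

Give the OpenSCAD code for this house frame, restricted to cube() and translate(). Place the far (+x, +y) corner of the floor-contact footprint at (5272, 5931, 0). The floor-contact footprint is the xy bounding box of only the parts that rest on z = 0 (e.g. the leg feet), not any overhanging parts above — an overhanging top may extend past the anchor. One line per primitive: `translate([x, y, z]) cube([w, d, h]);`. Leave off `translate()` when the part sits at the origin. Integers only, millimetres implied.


translate([312, 231, 0]) cube([4960, 133, 2780]);
translate([312, 5798, 0]) cube([4960, 133, 2780]);
translate([312, 364, 0]) cube([133, 5434, 2780]);
translate([5139, 364, 0]) cube([133, 5434, 2780]);


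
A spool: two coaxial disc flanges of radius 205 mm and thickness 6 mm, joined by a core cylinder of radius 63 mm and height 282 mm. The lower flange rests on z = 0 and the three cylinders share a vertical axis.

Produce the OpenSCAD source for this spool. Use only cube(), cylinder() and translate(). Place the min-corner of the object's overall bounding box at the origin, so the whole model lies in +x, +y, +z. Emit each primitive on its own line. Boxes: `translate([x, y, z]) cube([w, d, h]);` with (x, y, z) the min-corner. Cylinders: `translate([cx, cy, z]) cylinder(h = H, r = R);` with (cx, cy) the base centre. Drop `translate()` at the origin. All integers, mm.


translate([205, 205, 0]) cylinder(h = 6, r = 205);
translate([205, 205, 6]) cylinder(h = 282, r = 63);
translate([205, 205, 288]) cylinder(h = 6, r = 205);


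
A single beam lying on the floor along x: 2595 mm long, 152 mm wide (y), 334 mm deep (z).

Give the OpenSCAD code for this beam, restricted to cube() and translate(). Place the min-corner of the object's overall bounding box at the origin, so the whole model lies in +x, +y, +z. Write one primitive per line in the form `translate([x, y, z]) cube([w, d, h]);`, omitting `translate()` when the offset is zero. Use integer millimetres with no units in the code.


cube([2595, 152, 334]);


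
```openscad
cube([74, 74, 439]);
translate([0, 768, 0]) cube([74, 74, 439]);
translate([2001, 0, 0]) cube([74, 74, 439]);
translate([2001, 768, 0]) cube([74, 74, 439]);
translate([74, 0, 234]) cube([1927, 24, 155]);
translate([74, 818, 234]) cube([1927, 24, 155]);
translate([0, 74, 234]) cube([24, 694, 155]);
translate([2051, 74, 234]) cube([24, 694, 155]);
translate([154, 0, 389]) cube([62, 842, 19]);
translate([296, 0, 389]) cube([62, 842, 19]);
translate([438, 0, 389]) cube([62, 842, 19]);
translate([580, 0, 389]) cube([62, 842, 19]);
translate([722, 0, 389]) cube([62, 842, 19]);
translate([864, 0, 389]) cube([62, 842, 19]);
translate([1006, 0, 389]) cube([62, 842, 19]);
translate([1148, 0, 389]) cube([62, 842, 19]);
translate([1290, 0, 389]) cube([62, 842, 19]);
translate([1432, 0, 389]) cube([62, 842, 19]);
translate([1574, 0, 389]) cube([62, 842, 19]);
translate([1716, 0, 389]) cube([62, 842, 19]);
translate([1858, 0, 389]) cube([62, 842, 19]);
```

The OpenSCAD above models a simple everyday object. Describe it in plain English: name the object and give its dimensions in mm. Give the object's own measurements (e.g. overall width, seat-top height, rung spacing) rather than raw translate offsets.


A bed frame 2075 mm long (x) by 842 mm wide (y). Four 74×74 mm corner posts, 439 mm tall, at the corners of the footprint. Four rails of 24 mm thickness and 155 mm height run between adjacent posts with their undersides at z = 234 mm, their outer faces flush with the outside of the frame (the two x-running rails run between the posts' inner faces; the two y-running rails run between the posts' inner faces). 13 slats, each 62 mm wide (x) and 19 mm thick, lie across the top of the two x-running rails, running the full 842 mm width of the frame in y; along x they sit between the end posts with a 80 mm gap after the −x posts and between neighbouring slats, leaving 81 mm before the +x posts.


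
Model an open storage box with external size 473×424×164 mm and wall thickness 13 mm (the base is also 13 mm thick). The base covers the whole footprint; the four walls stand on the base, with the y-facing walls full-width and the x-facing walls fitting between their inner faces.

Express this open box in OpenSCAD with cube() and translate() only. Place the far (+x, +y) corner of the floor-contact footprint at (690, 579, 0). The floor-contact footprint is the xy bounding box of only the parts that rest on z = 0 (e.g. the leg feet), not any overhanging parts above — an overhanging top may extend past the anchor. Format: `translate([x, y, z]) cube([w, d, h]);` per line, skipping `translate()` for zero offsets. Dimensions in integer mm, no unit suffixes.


translate([217, 155, 0]) cube([473, 424, 13]);
translate([217, 155, 13]) cube([473, 13, 151]);
translate([217, 566, 13]) cube([473, 13, 151]);
translate([217, 168, 13]) cube([13, 398, 151]);
translate([677, 168, 13]) cube([13, 398, 151]);
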